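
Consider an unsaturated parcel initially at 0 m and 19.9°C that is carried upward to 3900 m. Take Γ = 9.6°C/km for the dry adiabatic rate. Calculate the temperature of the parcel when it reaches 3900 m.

From 0 m to 3900 m (dry adiabatic): cools by 9.6 × 3.9 = 37.44°C, giving -17.54°C.

-17.54°C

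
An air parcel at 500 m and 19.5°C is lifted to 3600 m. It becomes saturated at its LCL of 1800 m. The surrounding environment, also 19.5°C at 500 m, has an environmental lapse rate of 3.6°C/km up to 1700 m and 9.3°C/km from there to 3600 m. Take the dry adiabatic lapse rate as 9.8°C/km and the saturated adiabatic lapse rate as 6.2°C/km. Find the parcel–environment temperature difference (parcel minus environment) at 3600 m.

Parcel:
  500–1800 m, dry: Δz = 1.3 km ⇒ ΔT = -12.74°C; T = 6.76°C
  1800–3600 m, saturated: Δz = 1.8 km ⇒ ΔT = -11.16°C; T = -4.4°C
Environment:
  500–1700 m, environment, lower layer: Δz = 1.2 km ⇒ ΔT = -4.32°C; T = 15.18°C
  1700–3600 m, environment, upper layer: Δz = 1.9 km ⇒ ΔT = -17.67°C; T = -2.49°C
T_parcel − T_env = -4.4 − (-2.49) = -1.91°C

-1.91°C (parcel cooler than environment)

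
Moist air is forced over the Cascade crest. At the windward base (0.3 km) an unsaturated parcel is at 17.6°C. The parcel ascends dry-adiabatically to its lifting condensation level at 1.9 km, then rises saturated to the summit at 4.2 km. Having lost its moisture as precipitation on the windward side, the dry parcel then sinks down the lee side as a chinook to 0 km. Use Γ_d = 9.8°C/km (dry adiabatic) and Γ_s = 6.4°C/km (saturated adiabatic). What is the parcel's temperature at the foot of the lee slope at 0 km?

300 → 1900 m (dry, 9.8°C/km): ΔT = -9.8 × 1.6 = -15.68°C → T = 1.92°C
1900 → 4200 m (saturated, 6.4°C/km): ΔT = -6.4 × 2.3 = -14.72°C → T = -12.8°C
4200 → 0 m (dry descent, 9.8°C/km): ΔT = +9.8 × 4.2 = +41.16°C → T = 28.36°C

28.36°C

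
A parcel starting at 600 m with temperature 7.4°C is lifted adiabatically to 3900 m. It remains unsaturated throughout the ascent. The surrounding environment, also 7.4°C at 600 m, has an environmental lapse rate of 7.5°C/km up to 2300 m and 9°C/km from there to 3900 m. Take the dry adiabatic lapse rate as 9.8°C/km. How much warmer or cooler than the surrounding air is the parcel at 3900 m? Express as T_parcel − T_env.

Parcel:
  Dry to 3900 m: -9.8 × 3.3 km = -32.34°C, so T = -24.94°C.
Environment:
  Environment, lower layer to 2300 m: -7.5 × 1.7 km = -12.75°C, so T = -5.35°C.
  Environment, upper layer to 3900 m: -9 × 1.6 km = -14.4°C, so T = -19.75°C.
T_parcel − T_env = -24.94 − (-19.75) = -5.19°C

-5.19°C (parcel cooler than environment)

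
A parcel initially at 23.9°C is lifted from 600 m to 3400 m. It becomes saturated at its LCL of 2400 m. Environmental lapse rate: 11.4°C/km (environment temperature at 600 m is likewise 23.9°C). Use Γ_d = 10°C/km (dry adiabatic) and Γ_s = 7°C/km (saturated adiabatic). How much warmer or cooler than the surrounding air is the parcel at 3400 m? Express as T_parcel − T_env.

+6.92°C (parcel warmer than environment)

Parcel:
  600 → 2400 m (dry, 10°C/km): ΔT = -10 × 1.8 = -18°C → T = 5.9°C
  2400 → 3400 m (saturated, 7°C/km): ΔT = -7 × 1 = -7°C → T = -1.1°C
Environment:
  600 → 3400 m (environment, 11.4°C/km): ΔT = -11.4 × 2.8 = -31.92°C → T = -8.02°C
T_parcel − T_env = -1.1 − (-8.02) = +6.92°C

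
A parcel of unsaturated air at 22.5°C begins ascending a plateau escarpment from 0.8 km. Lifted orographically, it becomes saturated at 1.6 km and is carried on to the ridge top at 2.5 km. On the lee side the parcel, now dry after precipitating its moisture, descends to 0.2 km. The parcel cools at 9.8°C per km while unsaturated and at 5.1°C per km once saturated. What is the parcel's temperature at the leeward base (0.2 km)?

800 → 1600 m (dry, 9.8°C/km): ΔT = -9.8 × 0.8 = -7.84°C → T = 14.66°C
1600 → 2500 m (saturated, 5.1°C/km): ΔT = -5.1 × 0.9 = -4.59°C → T = 10.07°C
2500 → 200 m (dry descent, 9.8°C/km): ΔT = +9.8 × 2.3 = +22.54°C → T = 32.61°C

32.61°C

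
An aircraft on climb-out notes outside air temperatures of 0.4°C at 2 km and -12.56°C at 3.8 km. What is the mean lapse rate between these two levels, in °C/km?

7.2°C/km

Γ = −ΔT/Δz = (0.4 − (-12.56)) / (3800 − 2000) m
  = 12.96°C / 1.8 km = 7.2°C/km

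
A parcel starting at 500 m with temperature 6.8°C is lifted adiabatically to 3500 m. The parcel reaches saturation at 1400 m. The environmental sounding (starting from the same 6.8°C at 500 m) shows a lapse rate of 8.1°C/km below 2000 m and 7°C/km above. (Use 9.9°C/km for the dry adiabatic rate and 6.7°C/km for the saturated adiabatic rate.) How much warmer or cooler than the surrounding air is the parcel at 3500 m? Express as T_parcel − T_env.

-0.33°C (parcel cooler than environment)

Parcel:
  500–1400 m, dry: Δz = 0.9 km ⇒ ΔT = -8.91°C; T = -2.11°C
  1400–3500 m, saturated: Δz = 2.1 km ⇒ ΔT = -14.07°C; T = -16.18°C
Environment:
  500–2000 m, environment, lower layer: Δz = 1.5 km ⇒ ΔT = -12.15°C; T = -5.35°C
  2000–3500 m, environment, upper layer: Δz = 1.5 km ⇒ ΔT = -10.5°C; T = -15.85°C
T_parcel − T_env = -16.18 − (-15.85) = -0.33°C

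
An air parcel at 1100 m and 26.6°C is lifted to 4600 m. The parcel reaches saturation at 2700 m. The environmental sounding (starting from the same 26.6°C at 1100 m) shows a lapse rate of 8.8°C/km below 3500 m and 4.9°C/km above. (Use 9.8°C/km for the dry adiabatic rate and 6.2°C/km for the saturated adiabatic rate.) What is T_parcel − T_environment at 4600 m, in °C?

Parcel:
  From 1100 m to 2700 m (dry): cools by 9.8 × 1.6 = 15.68°C, giving 10.92°C.
  From 2700 m to 4600 m (saturated): cools by 6.2 × 1.9 = 11.78°C, giving -0.86°C.
Environment:
  From 1100 m to 3500 m (environment, lower layer): cools by 8.8 × 2.4 = 21.12°C, giving 5.48°C.
  From 3500 m to 4600 m (environment, upper layer): cools by 4.9 × 1.1 = 5.39°C, giving 0.09°C.
T_parcel − T_env = -0.86 − 0.09 = -0.95°C

-0.95°C (parcel cooler than environment)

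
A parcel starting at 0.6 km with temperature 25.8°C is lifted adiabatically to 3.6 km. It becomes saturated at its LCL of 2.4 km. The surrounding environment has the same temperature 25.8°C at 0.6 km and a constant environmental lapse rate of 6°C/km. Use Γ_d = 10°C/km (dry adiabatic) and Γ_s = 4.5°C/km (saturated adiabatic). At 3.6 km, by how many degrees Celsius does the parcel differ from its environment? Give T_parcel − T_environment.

Parcel:
  From 600 m to 2400 m (dry): cools by 10 × 1.8 = 18°C, giving 7.8°C.
  From 2400 m to 3600 m (saturated): cools by 4.5 × 1.2 = 5.4°C, giving 2.4°C.
Environment:
  From 600 m to 3600 m (environment): cools by 6 × 3 = 18°C, giving 7.8°C.
T_parcel − T_env = 2.4 − 7.8 = -5.4°C

-5.4°C (parcel cooler than environment)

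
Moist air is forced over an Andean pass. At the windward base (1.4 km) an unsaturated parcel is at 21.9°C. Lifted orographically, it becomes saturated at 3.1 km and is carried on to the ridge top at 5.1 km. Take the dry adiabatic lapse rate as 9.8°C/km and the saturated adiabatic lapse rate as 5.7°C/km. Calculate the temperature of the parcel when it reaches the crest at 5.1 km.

-6.16°C

1400–3100 m, dry: Δz = 1.7 km ⇒ ΔT = -16.66°C; T = 5.24°C
3100–5100 m, saturated: Δz = 2 km ⇒ ΔT = -11.4°C; T = -6.16°C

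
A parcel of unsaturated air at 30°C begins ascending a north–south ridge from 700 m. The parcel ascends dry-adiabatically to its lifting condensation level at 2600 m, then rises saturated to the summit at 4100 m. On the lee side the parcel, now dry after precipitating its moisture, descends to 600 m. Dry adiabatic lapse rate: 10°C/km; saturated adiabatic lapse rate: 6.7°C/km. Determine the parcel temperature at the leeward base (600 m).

35.95°C

From 700 m to 2600 m (dry): cools by 10 × 1.9 = 19°C, giving 11°C.
From 2600 m to 4100 m (saturated): cools by 6.7 × 1.5 = 10.05°C, giving 0.95°C.
From 4100 m to 600 m (dry descent): warms by 10 × 3.5 = 35°C, giving 35.95°C.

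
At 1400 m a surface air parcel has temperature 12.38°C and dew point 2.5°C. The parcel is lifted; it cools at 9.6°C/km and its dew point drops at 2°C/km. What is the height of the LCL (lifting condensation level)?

T and T_d converge at 9.6 − 2 = 7.6°C per km
Height above start = (12.38 − 2.5) / 7.6 = 1.3 km
LCL altitude = 1400 m + 1300 m = 2700 m

2700 m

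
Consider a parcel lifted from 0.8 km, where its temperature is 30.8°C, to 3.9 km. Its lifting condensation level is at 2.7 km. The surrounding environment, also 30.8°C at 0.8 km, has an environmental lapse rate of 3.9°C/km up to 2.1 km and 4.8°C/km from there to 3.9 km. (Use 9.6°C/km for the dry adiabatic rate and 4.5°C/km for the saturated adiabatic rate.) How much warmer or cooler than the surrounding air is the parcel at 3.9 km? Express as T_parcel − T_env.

-9.93°C (parcel cooler than environment)

Parcel:
  Dry to 2700 m: -9.6 × 1.9 km = -18.24°C, so T = 12.56°C.
  Saturated to 3900 m: -4.5 × 1.2 km = -5.4°C, so T = 7.16°C.
Environment:
  Environment, lower layer to 2100 m: -3.9 × 1.3 km = -5.07°C, so T = 25.73°C.
  Environment, upper layer to 3900 m: -4.8 × 1.8 km = -8.64°C, so T = 17.09°C.
T_parcel − T_env = 7.16 − 17.09 = -9.93°C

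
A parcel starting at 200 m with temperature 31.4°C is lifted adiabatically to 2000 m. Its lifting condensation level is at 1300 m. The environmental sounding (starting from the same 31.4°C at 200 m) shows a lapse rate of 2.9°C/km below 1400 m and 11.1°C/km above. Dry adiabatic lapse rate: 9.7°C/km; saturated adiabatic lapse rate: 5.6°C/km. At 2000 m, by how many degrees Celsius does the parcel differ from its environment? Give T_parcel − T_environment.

-4.45°C (parcel cooler than environment)

Parcel:
  200–1300 m, dry: Δz = 1.1 km ⇒ ΔT = -10.67°C; T = 20.73°C
  1300–2000 m, saturated: Δz = 0.7 km ⇒ ΔT = -3.92°C; T = 16.81°C
Environment:
  200–1400 m, environment, lower layer: Δz = 1.2 km ⇒ ΔT = -3.48°C; T = 27.92°C
  1400–2000 m, environment, upper layer: Δz = 0.6 km ⇒ ΔT = -6.66°C; T = 21.26°C
T_parcel − T_env = 16.81 − 21.26 = -4.45°C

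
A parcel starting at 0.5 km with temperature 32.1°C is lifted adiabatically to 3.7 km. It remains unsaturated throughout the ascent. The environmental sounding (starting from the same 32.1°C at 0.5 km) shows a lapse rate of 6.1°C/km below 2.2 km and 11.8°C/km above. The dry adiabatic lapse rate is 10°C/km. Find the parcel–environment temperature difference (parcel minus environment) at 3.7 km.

Parcel:
  Dry to 3700 m: -10 × 3.2 km = -32°C, so T = 0.1°C.
Environment:
  Environment, lower layer to 2200 m: -6.1 × 1.7 km = -10.37°C, so T = 21.73°C.
  Environment, upper layer to 3700 m: -11.8 × 1.5 km = -17.7°C, so T = 4.03°C.
T_parcel − T_env = 0.1 − 4.03 = -3.93°C

-3.93°C (parcel cooler than environment)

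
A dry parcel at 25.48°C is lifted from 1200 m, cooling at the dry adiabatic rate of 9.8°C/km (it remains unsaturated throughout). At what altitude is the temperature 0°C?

Height above start = (25.48 − 0) / 9.8 = 2.6 km
Altitude = 1200 m + 2600 m = 3800 m

3800 m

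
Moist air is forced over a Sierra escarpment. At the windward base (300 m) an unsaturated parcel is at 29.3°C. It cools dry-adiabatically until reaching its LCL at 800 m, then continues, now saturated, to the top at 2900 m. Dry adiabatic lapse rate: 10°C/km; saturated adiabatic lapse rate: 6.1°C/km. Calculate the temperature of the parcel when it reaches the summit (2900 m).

From 300 m to 800 m (dry): cools by 10 × 0.5 = 5°C, giving 24.3°C.
From 800 m to 2900 m (saturated): cools by 6.1 × 2.1 = 12.81°C, giving 11.49°C.

11.49°C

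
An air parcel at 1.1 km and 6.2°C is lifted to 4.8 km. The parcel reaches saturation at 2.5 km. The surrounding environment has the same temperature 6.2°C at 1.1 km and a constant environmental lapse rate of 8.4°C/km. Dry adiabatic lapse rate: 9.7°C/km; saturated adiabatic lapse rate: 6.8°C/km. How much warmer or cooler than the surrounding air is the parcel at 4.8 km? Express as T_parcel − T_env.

Parcel:
  1100 → 2500 m (dry, 9.7°C/km): ΔT = -9.7 × 1.4 = -13.58°C → T = -7.38°C
  2500 → 4800 m (saturated, 6.8°C/km): ΔT = -6.8 × 2.3 = -15.64°C → T = -23.02°C
Environment:
  1100 → 4800 m (environment, 8.4°C/km): ΔT = -8.4 × 3.7 = -31.08°C → T = -24.88°C
T_parcel − T_env = -23.02 − (-24.88) = +1.86°C

+1.86°C (parcel warmer than environment)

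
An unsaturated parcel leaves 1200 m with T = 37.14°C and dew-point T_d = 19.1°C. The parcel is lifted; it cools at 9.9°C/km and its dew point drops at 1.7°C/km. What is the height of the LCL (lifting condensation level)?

T and T_d converge at 9.9 − 1.7 = 8.2°C per km
Height above start = (37.14 − 19.1) / 8.2 = 2.2 km
LCL altitude = 1200 m + 2200 m = 3400 m

3400 m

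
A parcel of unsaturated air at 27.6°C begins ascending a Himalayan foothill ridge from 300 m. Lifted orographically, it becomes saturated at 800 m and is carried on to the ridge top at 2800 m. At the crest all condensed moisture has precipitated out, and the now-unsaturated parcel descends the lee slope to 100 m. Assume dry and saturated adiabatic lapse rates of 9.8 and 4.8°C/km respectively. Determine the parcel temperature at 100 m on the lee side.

300–800 m, dry: Δz = 0.5 km ⇒ ΔT = -4.9°C; T = 22.7°C
800–2800 m, saturated: Δz = 2 km ⇒ ΔT = -9.6°C; T = 13.1°C
2800–100 m, dry descent: Δz = 2.7 km ⇒ ΔT = +26.46°C; T = 39.56°C

39.56°C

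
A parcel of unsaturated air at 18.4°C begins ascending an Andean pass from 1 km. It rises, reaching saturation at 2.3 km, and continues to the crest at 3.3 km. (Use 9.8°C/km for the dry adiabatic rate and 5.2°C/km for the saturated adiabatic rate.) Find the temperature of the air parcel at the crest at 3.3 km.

1000 → 2300 m (dry, 9.8°C/km): ΔT = -9.8 × 1.3 = -12.74°C → T = 5.66°C
2300 → 3300 m (saturated, 5.2°C/km): ΔT = -5.2 × 1 = -5.2°C → T = 0.46°C

0.46°C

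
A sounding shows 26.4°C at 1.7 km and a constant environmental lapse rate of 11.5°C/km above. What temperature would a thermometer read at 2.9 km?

12.6°C

From 1700 m to 2900 m (environmental): cools by 11.5 × 1.2 = 13.8°C, giving 12.6°C.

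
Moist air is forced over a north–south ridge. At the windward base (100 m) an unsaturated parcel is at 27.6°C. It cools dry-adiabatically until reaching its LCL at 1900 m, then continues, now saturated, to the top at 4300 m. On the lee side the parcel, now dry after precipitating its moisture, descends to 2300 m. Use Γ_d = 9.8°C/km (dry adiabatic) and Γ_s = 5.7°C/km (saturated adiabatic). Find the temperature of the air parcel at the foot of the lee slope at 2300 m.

15.88°C

From 100 m to 1900 m (dry): cools by 9.8 × 1.8 = 17.64°C, giving 9.96°C.
From 1900 m to 4300 m (saturated): cools by 5.7 × 2.4 = 13.68°C, giving -3.72°C.
From 4300 m to 2300 m (dry descent): warms by 9.8 × 2 = 19.6°C, giving 15.88°C.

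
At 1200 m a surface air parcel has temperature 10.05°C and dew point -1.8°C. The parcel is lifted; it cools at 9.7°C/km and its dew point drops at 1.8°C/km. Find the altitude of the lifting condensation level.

T and T_d converge at 9.7 − 1.8 = 7.9°C per km
Height above start = (10.05 − (-1.8)) / 7.9 = 1.5 km
LCL altitude = 1200 m + 1500 m = 2700 m

2700 m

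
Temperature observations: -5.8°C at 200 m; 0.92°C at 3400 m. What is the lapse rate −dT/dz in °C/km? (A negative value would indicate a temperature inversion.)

Γ = −ΔT/Δz = (-5.8 − 0.92) / (3400 − 200) m
  = -6.72°C / 3.2 km = -2.1°C/km

-2.1°C/km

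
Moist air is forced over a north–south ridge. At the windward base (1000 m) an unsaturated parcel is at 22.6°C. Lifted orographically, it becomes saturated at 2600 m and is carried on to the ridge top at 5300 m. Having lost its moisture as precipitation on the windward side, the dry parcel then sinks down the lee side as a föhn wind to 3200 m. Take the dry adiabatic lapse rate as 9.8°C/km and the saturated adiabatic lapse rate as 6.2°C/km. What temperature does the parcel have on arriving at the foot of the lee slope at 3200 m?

1000–2600 m, dry: Δz = 1.6 km ⇒ ΔT = -15.68°C; T = 6.92°C
2600–5300 m, saturated: Δz = 2.7 km ⇒ ΔT = -16.74°C; T = -9.82°C
5300–3200 m, dry descent: Δz = 2.1 km ⇒ ΔT = +20.58°C; T = 10.76°C

10.76°C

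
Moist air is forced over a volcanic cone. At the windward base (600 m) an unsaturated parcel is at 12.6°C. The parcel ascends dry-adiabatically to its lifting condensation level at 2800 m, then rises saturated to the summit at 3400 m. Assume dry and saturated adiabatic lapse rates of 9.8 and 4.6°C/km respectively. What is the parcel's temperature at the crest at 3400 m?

Dry to 2800 m: -9.8 × 2.2 km = -21.56°C, so T = -8.96°C.
Saturated to 3400 m: -4.6 × 0.6 km = -2.76°C, so T = -11.72°C.

-11.72°C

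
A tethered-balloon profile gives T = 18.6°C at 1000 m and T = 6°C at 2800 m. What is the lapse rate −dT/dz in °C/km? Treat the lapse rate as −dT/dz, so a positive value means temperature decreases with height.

Γ = −ΔT/Δz = (18.6 − 6) / (2800 − 1000) m
  = 12.6°C / 1.8 km = 7°C/km

7°C/km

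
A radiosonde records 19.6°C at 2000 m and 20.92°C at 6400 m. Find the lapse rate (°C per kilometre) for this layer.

Γ = −ΔT/Δz = (19.6 − 20.92) / (6400 − 2000) m
  = -1.32°C / 4.4 km = -0.3°C/km

-0.3°C/km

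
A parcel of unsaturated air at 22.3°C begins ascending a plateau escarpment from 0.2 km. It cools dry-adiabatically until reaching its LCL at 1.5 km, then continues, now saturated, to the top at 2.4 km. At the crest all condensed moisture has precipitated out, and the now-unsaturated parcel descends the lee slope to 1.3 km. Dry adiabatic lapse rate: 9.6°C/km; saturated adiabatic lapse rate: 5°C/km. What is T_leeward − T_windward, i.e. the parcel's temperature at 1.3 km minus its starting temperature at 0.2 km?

200–1500 m, dry: Δz = 1.3 km ⇒ ΔT = -12.48°C; T = 9.82°C
1500–2400 m, saturated: Δz = 0.9 km ⇒ ΔT = -4.5°C; T = 5.32°C
2400–1300 m, dry descent: Δz = 1.1 km ⇒ ΔT = +10.56°C; T = 15.88°C
Net change vs windward start: 15.88 − 22.3 = -6.42°C

-6.42°C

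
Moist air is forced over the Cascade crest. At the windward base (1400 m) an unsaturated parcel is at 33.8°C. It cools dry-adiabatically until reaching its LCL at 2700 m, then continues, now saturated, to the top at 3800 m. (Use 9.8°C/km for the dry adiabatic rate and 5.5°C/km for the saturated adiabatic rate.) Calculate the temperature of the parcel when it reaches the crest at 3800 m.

1400 → 2700 m (dry, 9.8°C/km): ΔT = -9.8 × 1.3 = -12.74°C → T = 21.06°C
2700 → 3800 m (saturated, 5.5°C/km): ΔT = -5.5 × 1.1 = -6.05°C → T = 15.01°C

15.01°C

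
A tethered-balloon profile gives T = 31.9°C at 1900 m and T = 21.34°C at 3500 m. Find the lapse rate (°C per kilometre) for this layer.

Γ = −ΔT/Δz = (31.9 − 21.34) / (3500 − 1900) m
  = 10.56°C / 1.6 km = 6.6°C/km

6.6°C/km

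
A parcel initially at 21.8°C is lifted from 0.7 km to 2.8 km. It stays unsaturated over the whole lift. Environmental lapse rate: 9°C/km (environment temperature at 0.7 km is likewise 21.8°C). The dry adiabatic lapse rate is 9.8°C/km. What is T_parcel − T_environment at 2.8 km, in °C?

-1.68°C (parcel cooler than environment)

Parcel:
  700–2800 m, dry: Δz = 2.1 km ⇒ ΔT = -20.58°C; T = 1.22°C
Environment:
  700–2800 m, environment: Δz = 2.1 km ⇒ ΔT = -18.9°C; T = 2.9°C
T_parcel − T_env = 1.22 − 2.9 = -1.68°C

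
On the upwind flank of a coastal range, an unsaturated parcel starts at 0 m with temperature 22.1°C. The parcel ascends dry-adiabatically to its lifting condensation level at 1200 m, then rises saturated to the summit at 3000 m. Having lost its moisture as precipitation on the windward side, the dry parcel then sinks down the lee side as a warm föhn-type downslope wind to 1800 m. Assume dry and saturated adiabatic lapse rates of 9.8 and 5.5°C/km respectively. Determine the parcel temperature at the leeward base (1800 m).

0 → 1200 m (dry, 9.8°C/km): ΔT = -9.8 × 1.2 = -11.76°C → T = 10.34°C
1200 → 3000 m (saturated, 5.5°C/km): ΔT = -5.5 × 1.8 = -9.9°C → T = 0.44°C
3000 → 1800 m (dry descent, 9.8°C/km): ΔT = +9.8 × 1.2 = +11.76°C → T = 12.2°C

12.2°C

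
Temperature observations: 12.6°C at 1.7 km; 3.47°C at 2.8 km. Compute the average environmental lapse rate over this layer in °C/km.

Γ = −ΔT/Δz = (12.6 − 3.47) / (2800 − 1700) m
  = 9.13°C / 1.1 km = 8.3°C/km

8.3°C/km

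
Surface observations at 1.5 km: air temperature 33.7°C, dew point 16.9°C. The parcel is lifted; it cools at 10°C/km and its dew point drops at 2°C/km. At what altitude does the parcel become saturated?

3.6 km

T and T_d converge at 10 − 2 = 8°C per km
Height above start = (33.7 − 16.9) / 8 = 2.1 km
LCL altitude = 1500 m + 2100 m = 3600 m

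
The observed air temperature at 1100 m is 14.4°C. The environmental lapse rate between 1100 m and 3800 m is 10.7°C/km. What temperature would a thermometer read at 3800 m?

1100 → 3800 m (environmental, 10.7°C/km): ΔT = -10.7 × 2.7 = -28.89°C → T = -14.49°C

-14.49°C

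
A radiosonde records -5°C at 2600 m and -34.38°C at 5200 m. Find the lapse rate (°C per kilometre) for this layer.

11.3°C/km

Γ = −ΔT/Δz = (-5 − (-34.38)) / (5200 − 2600) m
  = 29.38°C / 2.6 km = 11.3°C/km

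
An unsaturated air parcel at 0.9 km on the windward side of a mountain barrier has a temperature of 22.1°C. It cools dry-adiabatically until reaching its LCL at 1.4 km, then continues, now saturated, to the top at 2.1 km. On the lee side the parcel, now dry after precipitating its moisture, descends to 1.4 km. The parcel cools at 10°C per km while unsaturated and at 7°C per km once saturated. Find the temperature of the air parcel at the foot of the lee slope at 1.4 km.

19.2°C

From 900 m to 1400 m (dry): cools by 10 × 0.5 = 5°C, giving 17.1°C.
From 1400 m to 2100 m (saturated): cools by 7 × 0.7 = 4.9°C, giving 12.2°C.
From 2100 m to 1400 m (dry descent): warms by 10 × 0.7 = 7°C, giving 19.2°C.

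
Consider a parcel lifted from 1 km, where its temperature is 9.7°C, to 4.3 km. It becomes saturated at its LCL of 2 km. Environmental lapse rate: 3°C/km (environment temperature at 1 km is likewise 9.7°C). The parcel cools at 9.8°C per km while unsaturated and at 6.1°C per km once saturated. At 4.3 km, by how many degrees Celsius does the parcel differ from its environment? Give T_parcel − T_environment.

-13.93°C (parcel cooler than environment)

Parcel:
  From 1000 m to 2000 m (dry): cools by 9.8 × 1 = 9.8°C, giving -0.1°C.
  From 2000 m to 4300 m (saturated): cools by 6.1 × 2.3 = 14.03°C, giving -14.13°C.
Environment:
  From 1000 m to 4300 m (environment): cools by 3 × 3.3 = 9.9°C, giving -0.2°C.
T_parcel − T_env = -14.13 − (-0.2) = -13.93°C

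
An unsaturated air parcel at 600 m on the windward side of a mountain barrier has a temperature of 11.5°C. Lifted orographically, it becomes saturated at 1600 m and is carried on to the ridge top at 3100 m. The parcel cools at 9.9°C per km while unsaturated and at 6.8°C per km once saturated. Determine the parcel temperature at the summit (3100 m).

-8.6°C

600–1600 m, dry: Δz = 1 km ⇒ ΔT = -9.9°C; T = 1.6°C
1600–3100 m, saturated: Δz = 1.5 km ⇒ ΔT = -10.2°C; T = -8.6°C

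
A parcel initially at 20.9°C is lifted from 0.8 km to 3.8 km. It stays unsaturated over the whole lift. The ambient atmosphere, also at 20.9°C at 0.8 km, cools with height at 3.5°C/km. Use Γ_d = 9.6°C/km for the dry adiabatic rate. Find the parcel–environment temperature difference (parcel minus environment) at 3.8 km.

Parcel:
  800–3800 m, dry: Δz = 3 km ⇒ ΔT = -28.8°C; T = -7.9°C
Environment:
  800–3800 m, environment: Δz = 3 km ⇒ ΔT = -10.5°C; T = 10.4°C
T_parcel − T_env = -7.9 − 10.4 = -18.3°C

-18.3°C (parcel cooler than environment)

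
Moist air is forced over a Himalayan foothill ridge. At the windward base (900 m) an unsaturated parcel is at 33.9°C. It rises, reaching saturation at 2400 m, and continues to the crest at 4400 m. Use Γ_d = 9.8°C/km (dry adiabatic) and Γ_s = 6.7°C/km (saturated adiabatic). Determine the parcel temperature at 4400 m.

900 → 2400 m (dry, 9.8°C/km): ΔT = -9.8 × 1.5 = -14.7°C → T = 19.2°C
2400 → 4400 m (saturated, 6.7°C/km): ΔT = -6.7 × 2 = -13.4°C → T = 5.8°C

5.8°C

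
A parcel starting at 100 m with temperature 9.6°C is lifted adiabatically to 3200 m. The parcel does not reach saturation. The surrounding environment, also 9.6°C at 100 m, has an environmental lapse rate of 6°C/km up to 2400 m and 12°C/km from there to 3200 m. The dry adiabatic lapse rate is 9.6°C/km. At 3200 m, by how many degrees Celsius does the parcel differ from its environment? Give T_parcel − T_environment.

Parcel:
  Dry to 3200 m: -9.6 × 3.1 km = -29.76°C, so T = -20.16°C.
Environment:
  Environment, lower layer to 2400 m: -6 × 2.3 km = -13.8°C, so T = -4.2°C.
  Environment, upper layer to 3200 m: -12 × 0.8 km = -9.6°C, so T = -13.8°C.
T_parcel − T_env = -20.16 − (-13.8) = -6.36°C

-6.36°C (parcel cooler than environment)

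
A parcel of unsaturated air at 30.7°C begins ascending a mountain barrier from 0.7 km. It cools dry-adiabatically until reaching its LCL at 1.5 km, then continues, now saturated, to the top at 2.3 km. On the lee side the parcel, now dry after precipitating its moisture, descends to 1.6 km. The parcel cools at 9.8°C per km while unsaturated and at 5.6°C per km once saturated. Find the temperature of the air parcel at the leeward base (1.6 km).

25.24°C

700 → 1500 m (dry, 9.8°C/km): ΔT = -9.8 × 0.8 = -7.84°C → T = 22.86°C
1500 → 2300 m (saturated, 5.6°C/km): ΔT = -5.6 × 0.8 = -4.48°C → T = 18.38°C
2300 → 1600 m (dry descent, 9.8°C/km): ΔT = +9.8 × 0.7 = +6.86°C → T = 25.24°C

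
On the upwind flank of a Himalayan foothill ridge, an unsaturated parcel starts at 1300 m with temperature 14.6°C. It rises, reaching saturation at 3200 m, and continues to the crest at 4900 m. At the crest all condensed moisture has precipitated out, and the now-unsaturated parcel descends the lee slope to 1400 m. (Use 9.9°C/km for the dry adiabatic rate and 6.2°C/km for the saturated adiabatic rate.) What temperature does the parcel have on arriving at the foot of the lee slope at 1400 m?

1300–3200 m, dry: Δz = 1.9 km ⇒ ΔT = -18.81°C; T = -4.21°C
3200–4900 m, saturated: Δz = 1.7 km ⇒ ΔT = -10.54°C; T = -14.75°C
4900–1400 m, dry descent: Δz = 3.5 km ⇒ ΔT = +34.65°C; T = 19.9°C

19.9°C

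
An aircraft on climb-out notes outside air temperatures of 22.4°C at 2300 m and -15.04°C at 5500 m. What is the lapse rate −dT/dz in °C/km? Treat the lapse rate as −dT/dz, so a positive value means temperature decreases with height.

11.7°C/km

Γ = −ΔT/Δz = (22.4 − (-15.04)) / (5500 − 2300) m
  = 37.44°C / 3.2 km = 11.7°C/km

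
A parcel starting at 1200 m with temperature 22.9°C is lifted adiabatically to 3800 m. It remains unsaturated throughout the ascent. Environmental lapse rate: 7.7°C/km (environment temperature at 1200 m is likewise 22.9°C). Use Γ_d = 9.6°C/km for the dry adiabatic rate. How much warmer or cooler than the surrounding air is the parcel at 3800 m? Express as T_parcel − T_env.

Parcel:
  1200 → 3800 m (dry, 9.6°C/km): ΔT = -9.6 × 2.6 = -24.96°C → T = -2.06°C
Environment:
  1200 → 3800 m (environment, 7.7°C/km): ΔT = -7.7 × 2.6 = -20.02°C → T = 2.88°C
T_parcel − T_env = -2.06 − 2.88 = -4.94°C

-4.94°C (parcel cooler than environment)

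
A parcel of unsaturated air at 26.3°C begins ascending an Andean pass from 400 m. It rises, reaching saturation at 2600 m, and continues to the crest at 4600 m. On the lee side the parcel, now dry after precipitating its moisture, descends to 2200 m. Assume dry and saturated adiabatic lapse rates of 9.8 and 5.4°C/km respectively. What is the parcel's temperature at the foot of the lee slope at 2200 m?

17.46°C

From 400 m to 2600 m (dry): cools by 9.8 × 2.2 = 21.56°C, giving 4.74°C.
From 2600 m to 4600 m (saturated): cools by 5.4 × 2 = 10.8°C, giving -6.06°C.
From 4600 m to 2200 m (dry descent): warms by 9.8 × 2.4 = 23.52°C, giving 17.46°C.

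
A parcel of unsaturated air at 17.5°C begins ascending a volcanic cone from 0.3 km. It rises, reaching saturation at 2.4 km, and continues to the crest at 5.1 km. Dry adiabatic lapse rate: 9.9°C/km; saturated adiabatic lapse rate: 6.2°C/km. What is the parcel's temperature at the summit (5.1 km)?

From 300 m to 2400 m (dry): cools by 9.9 × 2.1 = 20.79°C, giving -3.29°C.
From 2400 m to 5100 m (saturated): cools by 6.2 × 2.7 = 16.74°C, giving -20.03°C.

-20.03°C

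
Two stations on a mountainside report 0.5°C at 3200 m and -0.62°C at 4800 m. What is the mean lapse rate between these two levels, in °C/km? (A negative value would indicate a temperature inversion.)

0.7°C/km

Γ = −ΔT/Δz = (0.5 − (-0.62)) / (4800 − 3200) m
  = 1.12°C / 1.6 km = 0.7°C/km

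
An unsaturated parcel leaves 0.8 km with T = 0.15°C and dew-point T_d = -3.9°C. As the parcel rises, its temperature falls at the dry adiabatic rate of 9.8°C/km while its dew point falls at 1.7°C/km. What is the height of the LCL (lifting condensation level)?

1.3 km

T and T_d converge at 9.8 − 1.7 = 8.1°C per km
Height above start = (0.15 − (-3.9)) / 8.1 = 0.5 km
LCL altitude = 800 m + 500 m = 1300 m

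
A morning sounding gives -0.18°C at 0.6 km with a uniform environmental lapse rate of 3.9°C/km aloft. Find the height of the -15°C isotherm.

4.4 km

Height above start = (-0.18 − (-15)) / 3.9 = 3.8 km
Altitude = 600 m + 3800 m = 4400 m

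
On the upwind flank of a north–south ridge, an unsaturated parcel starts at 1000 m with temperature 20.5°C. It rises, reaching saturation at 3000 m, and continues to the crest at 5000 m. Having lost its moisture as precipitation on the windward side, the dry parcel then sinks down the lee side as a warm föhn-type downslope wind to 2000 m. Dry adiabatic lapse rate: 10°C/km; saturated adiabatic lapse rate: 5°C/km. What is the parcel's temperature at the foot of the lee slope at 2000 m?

20.5°C

1000–3000 m, dry: Δz = 2 km ⇒ ΔT = -20°C; T = 0.5°C
3000–5000 m, saturated: Δz = 2 km ⇒ ΔT = -10°C; T = -9.5°C
5000–2000 m, dry descent: Δz = 3 km ⇒ ΔT = +30°C; T = 20.5°C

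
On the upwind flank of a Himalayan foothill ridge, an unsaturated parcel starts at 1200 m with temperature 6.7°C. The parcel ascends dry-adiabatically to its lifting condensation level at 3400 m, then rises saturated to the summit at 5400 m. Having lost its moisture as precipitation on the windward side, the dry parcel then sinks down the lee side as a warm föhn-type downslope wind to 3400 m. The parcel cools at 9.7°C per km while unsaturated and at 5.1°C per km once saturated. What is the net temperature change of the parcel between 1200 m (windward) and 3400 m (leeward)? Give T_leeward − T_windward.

1200–3400 m, dry: Δz = 2.2 km ⇒ ΔT = -21.34°C; T = -14.64°C
3400–5400 m, saturated: Δz = 2 km ⇒ ΔT = -10.2°C; T = -24.84°C
5400–3400 m, dry descent: Δz = 2 km ⇒ ΔT = +19.4°C; T = -5.44°C
Net change vs windward start: -5.44 − 6.7 = -12.14°C

-12.14°C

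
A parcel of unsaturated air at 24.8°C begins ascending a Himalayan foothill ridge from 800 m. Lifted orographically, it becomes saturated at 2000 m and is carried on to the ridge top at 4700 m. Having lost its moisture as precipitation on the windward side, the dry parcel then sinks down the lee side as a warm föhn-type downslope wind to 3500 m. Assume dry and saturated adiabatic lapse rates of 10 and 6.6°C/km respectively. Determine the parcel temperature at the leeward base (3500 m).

From 800 m to 2000 m (dry): cools by 10 × 1.2 = 12°C, giving 12.8°C.
From 2000 m to 4700 m (saturated): cools by 6.6 × 2.7 = 17.82°C, giving -5.02°C.
From 4700 m to 3500 m (dry descent): warms by 10 × 1.2 = 12°C, giving 6.98°C.

6.98°C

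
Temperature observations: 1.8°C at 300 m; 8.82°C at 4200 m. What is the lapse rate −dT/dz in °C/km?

-1.8°C/km

Γ = −ΔT/Δz = (1.8 − 8.82) / (4200 − 300) m
  = -7.02°C / 3.9 km = -1.8°C/km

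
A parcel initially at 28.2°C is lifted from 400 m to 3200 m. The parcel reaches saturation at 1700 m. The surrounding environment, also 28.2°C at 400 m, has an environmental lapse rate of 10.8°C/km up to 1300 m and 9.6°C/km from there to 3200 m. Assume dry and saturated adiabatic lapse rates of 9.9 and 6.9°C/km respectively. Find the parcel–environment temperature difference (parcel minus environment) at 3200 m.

Parcel:
  400 → 1700 m (dry, 9.9°C/km): ΔT = -9.9 × 1.3 = -12.87°C → T = 15.33°C
  1700 → 3200 m (saturated, 6.9°C/km): ΔT = -6.9 × 1.5 = -10.35°C → T = 4.98°C
Environment:
  400 → 1300 m (environment, lower layer, 10.8°C/km): ΔT = -10.8 × 0.9 = -9.72°C → T = 18.48°C
  1300 → 3200 m (environment, upper layer, 9.6°C/km): ΔT = -9.6 × 1.9 = -18.24°C → T = 0.24°C
T_parcel − T_env = 4.98 − 0.24 = +4.74°C

+4.74°C (parcel warmer than environment)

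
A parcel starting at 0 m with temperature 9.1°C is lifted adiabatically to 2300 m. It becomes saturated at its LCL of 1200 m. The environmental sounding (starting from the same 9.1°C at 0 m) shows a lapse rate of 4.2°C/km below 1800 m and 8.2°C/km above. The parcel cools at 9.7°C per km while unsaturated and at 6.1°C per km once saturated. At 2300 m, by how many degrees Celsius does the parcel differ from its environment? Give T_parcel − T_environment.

-6.69°C (parcel cooler than environment)

Parcel:
  From 0 m to 1200 m (dry): cools by 9.7 × 1.2 = 11.64°C, giving -2.54°C.
  From 1200 m to 2300 m (saturated): cools by 6.1 × 1.1 = 6.71°C, giving -9.25°C.
Environment:
  From 0 m to 1800 m (environment, lower layer): cools by 4.2 × 1.8 = 7.56°C, giving 1.54°C.
  From 1800 m to 2300 m (environment, upper layer): cools by 8.2 × 0.5 = 4.1°C, giving -2.56°C.
T_parcel − T_env = -9.25 − (-2.56) = -6.69°C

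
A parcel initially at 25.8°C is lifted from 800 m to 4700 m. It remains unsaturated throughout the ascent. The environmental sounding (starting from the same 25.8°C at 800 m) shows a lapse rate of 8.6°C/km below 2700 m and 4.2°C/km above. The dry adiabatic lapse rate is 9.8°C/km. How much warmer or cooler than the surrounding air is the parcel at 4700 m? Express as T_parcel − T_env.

-13.48°C (parcel cooler than environment)

Parcel:
  Dry to 4700 m: -9.8 × 3.9 km = -38.22°C, so T = -12.42°C.
Environment:
  Environment, lower layer to 2700 m: -8.6 × 1.9 km = -16.34°C, so T = 9.46°C.
  Environment, upper layer to 4700 m: -4.2 × 2 km = -8.4°C, so T = 1.06°C.
T_parcel − T_env = -12.42 − 1.06 = -13.48°C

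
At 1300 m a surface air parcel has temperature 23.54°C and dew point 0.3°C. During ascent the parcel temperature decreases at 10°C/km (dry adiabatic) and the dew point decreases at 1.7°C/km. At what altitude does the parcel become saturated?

T and T_d converge at 10 − 1.7 = 8.3°C per km
Height above start = (23.54 − 0.3) / 8.3 = 2.8 km
LCL altitude = 1300 m + 2800 m = 4100 m

4100 m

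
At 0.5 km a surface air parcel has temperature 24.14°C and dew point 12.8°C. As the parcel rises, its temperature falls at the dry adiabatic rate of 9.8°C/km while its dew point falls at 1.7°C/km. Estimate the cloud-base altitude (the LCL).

T and T_d converge at 9.8 − 1.7 = 8.1°C per km
Height above start = (24.14 − 12.8) / 8.1 = 1.4 km
LCL altitude = 500 m + 1400 m = 1900 m

1.9 km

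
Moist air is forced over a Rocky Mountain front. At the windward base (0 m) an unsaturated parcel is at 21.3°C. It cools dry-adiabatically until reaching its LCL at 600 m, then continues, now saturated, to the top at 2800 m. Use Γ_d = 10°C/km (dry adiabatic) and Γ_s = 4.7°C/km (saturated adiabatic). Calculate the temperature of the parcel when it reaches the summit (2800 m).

4.96°C

Dry to 600 m: -10 × 0.6 km = -6°C, so T = 15.3°C.
Saturated to 2800 m: -4.7 × 2.2 km = -10.34°C, so T = 4.96°C.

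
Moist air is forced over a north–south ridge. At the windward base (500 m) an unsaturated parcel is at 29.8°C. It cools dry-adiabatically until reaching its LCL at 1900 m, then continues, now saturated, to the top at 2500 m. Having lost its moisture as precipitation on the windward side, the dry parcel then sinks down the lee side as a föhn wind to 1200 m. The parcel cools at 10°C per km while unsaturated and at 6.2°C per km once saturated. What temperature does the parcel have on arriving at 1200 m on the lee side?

Dry to 1900 m: -10 × 1.4 km = -14°C, so T = 15.8°C.
Saturated to 2500 m: -6.2 × 0.6 km = -3.72°C, so T = 12.08°C.
Dry descent to 1200 m: +10 × 1.3 km = +13°C, so T = 25.08°C.

25.08°C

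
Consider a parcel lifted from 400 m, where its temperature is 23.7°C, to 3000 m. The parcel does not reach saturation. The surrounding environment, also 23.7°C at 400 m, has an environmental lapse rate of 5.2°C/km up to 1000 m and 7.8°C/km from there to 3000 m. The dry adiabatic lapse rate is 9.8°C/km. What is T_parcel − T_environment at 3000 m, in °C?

Parcel:
  Dry to 3000 m: -9.8 × 2.6 km = -25.48°C, so T = -1.78°C.
Environment:
  Environment, lower layer to 1000 m: -5.2 × 0.6 km = -3.12°C, so T = 20.58°C.
  Environment, upper layer to 3000 m: -7.8 × 2 km = -15.6°C, so T = 4.98°C.
T_parcel − T_env = -1.78 − 4.98 = -6.76°C

-6.76°C (parcel cooler than environment)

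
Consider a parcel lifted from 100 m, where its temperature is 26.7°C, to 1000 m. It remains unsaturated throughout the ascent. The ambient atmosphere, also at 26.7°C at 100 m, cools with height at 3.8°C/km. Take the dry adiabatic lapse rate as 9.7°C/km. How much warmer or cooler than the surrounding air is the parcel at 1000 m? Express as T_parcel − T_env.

-5.31°C (parcel cooler than environment)

Parcel:
  100–1000 m, dry: Δz = 0.9 km ⇒ ΔT = -8.73°C; T = 17.97°C
Environment:
  100–1000 m, environment: Δz = 0.9 km ⇒ ΔT = -3.42°C; T = 23.28°C
T_parcel − T_env = 17.97 − 23.28 = -5.31°C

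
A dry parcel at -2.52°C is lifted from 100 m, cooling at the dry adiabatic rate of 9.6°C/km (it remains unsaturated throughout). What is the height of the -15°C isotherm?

Height above start = (-2.52 − (-15)) / 9.6 = 1.3 km
Altitude = 100 m + 1300 m = 1400 m

1400 m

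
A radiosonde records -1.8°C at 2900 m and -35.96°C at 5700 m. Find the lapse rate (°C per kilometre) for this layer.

12.2°C/km

Γ = −ΔT/Δz = (-1.8 − (-35.96)) / (5700 − 2900) m
  = 34.16°C / 2.8 km = 12.2°C/km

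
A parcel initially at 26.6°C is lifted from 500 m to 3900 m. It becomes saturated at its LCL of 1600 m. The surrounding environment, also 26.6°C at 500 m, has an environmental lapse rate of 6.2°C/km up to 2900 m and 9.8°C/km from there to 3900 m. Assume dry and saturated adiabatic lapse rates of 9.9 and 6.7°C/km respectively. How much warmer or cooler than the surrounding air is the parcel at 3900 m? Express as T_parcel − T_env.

-1.62°C (parcel cooler than environment)

Parcel:
  500 → 1600 m (dry, 9.9°C/km): ΔT = -9.9 × 1.1 = -10.89°C → T = 15.71°C
  1600 → 3900 m (saturated, 6.7°C/km): ΔT = -6.7 × 2.3 = -15.41°C → T = 0.3°C
Environment:
  500 → 2900 m (environment, lower layer, 6.2°C/km): ΔT = -6.2 × 2.4 = -14.88°C → T = 11.72°C
  2900 → 3900 m (environment, upper layer, 9.8°C/km): ΔT = -9.8 × 1 = -9.8°C → T = 1.92°C
T_parcel − T_env = 0.3 − 1.92 = -1.62°C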